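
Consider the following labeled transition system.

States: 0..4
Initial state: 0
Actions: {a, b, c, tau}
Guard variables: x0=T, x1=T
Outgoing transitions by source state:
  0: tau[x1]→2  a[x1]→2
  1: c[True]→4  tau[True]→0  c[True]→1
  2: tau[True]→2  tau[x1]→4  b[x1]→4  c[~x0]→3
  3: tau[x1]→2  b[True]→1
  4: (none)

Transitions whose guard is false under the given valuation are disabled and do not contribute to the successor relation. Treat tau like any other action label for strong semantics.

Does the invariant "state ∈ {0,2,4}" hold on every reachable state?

Safe = {0,2,4}
Reachable = {0,2,4}
  0: ok
  2: ok
  4: ok

Answer: INVARIANT HOLDS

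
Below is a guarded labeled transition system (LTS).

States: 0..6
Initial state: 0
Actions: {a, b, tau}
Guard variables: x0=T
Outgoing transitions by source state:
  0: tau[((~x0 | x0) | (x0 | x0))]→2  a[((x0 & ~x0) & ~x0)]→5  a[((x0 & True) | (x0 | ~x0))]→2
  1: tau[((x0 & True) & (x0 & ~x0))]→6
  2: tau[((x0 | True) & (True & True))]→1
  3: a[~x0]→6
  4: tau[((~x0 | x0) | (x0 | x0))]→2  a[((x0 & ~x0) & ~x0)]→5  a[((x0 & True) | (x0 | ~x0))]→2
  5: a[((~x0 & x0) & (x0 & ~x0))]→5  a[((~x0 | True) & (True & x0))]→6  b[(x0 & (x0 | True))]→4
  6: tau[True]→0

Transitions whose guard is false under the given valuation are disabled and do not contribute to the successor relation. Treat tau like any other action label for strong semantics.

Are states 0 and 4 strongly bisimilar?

Bisimulation quotient by refinement:
  P[0] = {{0,1,2,3,4,5,6}}
  P[1] = {{0,4},{1,3},{2,6},{5}}
  P[2] = {{0,4},{1,3},{2},{5},{6}}
5 equivalence class(es) (converged in 3)
class of 0: {0,4}; class of 4: {0,4}

Answer: BISIMILAR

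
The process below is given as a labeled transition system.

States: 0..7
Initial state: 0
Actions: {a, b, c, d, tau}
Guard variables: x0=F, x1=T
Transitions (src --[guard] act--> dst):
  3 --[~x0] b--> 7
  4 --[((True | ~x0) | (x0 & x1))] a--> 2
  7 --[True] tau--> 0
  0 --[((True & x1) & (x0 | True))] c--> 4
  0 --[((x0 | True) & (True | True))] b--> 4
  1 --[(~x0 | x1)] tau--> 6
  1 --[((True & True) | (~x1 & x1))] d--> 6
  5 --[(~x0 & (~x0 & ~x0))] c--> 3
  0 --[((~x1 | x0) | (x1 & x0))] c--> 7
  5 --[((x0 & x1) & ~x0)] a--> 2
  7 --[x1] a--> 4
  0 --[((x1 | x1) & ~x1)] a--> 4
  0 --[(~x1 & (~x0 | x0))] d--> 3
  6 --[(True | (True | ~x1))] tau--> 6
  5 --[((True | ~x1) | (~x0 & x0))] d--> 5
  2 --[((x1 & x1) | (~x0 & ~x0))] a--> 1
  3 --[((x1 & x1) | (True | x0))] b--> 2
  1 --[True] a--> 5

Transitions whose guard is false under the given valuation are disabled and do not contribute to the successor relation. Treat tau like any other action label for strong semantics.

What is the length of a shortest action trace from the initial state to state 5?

BFS to 5:
  depth 0: {0}
  depth 1: {4}
  depth 2: {2}
  depth 3: {1}
  depth 4: {5,6}
5 enters at depth 4; path b·a·a·a

Answer: 4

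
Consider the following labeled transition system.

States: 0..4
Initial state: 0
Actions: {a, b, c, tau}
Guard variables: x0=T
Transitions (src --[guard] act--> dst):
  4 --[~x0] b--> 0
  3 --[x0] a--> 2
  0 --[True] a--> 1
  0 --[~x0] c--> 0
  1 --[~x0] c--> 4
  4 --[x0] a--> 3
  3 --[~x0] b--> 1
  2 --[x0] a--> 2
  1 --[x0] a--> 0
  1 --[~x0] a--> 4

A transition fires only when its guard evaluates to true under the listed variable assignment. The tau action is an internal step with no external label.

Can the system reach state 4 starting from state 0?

After dropping false guards: 5 live edges.
Layer 0: {0}
Layer 1: {1}  now seen {0,1}
R = {0,1}

Answer: UNREACHABLE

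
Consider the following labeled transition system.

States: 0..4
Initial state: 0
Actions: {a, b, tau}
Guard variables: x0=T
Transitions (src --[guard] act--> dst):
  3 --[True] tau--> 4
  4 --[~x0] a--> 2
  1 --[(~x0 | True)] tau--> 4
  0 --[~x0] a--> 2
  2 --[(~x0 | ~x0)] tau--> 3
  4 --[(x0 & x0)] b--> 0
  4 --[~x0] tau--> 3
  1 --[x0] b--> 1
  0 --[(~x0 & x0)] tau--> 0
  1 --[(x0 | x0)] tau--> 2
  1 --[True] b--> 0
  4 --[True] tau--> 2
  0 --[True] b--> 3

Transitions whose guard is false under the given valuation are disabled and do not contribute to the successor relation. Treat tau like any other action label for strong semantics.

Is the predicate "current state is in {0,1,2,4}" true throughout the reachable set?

Answer: INVARIANT VIOLATED at state 3

Trace:
Inv-set: {0,1,2,4}
Reach set: {0,2,3,4}
  0: safe
  2: safe
  3: VIOLATES
  4: safe
counterexample path to 3: b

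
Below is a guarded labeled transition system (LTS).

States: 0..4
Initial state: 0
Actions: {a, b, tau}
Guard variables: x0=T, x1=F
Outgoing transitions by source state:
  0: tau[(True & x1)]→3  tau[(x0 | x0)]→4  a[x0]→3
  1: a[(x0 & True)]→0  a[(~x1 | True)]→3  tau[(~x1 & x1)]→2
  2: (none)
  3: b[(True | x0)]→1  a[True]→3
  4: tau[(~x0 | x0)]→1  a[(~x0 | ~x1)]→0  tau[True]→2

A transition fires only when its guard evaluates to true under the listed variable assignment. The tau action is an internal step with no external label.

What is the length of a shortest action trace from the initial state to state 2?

Layered search for 2:
  L0 = {0}
  L1 = {3,4}
  L2 = {1,2}
depth(2)=2, e.g. tau·tau

Answer: 2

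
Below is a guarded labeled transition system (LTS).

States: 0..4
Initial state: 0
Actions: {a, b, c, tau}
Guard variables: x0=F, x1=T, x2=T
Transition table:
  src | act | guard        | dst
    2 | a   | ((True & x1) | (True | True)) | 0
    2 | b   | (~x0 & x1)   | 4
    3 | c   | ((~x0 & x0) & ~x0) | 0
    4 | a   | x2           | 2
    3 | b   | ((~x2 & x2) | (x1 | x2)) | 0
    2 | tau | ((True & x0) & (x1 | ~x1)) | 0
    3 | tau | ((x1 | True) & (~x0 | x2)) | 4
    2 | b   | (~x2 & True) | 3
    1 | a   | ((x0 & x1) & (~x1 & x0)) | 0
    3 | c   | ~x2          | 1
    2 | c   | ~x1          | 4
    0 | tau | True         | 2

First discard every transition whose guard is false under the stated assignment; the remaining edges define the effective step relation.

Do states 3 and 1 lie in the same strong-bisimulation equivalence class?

Answer: NOT BISIMILAR

Analysis:
Compute ~ classes (split until stable):
  round 0: {{0,1,2,3,4}}
  round 1: {{0},{1},{2},{3},{4}}
stable after 2 split(s): 5 block(s)
[3]={3}  [1]={1}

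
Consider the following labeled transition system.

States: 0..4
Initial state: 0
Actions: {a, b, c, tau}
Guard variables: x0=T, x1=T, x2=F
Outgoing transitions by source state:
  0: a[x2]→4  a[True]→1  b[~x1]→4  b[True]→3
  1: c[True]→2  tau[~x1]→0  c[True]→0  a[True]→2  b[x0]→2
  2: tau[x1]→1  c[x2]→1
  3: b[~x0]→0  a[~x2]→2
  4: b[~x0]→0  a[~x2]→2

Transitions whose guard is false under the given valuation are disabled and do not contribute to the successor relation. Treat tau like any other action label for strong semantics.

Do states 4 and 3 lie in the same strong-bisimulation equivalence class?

Answer: BISIMILAR

Analysis:
Compute ~ classes (split until stable):
  P[0] = {{0,1,2,3,4}}
  P[1] = {{0},{1},{2},{3,4}}
4 equivalence class(es) (converged in 2)
class of 4: {3,4}; class of 3: {3,4}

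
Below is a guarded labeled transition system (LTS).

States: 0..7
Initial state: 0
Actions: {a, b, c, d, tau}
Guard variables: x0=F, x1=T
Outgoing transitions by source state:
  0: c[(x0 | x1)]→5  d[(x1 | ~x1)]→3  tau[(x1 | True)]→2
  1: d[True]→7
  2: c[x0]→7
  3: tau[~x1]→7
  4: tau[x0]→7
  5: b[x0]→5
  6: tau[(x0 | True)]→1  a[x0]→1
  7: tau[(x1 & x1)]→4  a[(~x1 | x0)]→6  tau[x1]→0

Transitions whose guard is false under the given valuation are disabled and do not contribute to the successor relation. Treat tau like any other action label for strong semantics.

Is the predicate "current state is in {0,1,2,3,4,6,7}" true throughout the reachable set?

Answer: INVARIANT VIOLATED at state 5

Trace:
Safe = {0,1,2,3,4,6,7}
Reach set: {0,2,3,5}
  0: ok
  2: ok
  3: ok
  5: outside
counterexample path to 5: c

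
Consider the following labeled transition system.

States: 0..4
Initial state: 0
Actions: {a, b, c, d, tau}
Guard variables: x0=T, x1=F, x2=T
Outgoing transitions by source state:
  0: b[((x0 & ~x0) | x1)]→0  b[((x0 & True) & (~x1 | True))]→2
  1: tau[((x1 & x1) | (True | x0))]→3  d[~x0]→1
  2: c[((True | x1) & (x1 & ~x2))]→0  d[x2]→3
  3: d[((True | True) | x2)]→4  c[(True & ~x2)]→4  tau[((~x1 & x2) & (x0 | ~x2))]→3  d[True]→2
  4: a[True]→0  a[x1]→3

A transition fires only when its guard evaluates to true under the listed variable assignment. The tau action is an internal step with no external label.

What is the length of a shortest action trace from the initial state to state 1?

Answer: UNREACHABLE

Trace:
BFS to 1:
  L0 = {0}
  L1 = {2}
  L2 = {3}
  L3 = {4}
1 never appears.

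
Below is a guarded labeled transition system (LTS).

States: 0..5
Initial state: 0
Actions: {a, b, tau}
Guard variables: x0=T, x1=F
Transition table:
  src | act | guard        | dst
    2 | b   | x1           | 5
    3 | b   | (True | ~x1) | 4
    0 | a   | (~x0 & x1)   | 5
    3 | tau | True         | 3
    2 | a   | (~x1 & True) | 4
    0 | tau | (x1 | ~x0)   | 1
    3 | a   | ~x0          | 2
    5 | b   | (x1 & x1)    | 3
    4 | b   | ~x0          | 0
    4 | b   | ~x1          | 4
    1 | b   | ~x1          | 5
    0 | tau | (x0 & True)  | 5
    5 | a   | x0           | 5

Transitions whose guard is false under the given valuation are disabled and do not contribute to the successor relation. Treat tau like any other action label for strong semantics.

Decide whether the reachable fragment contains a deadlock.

Answer: DEADLOCK-FREE

Analysis:
Reachable = {0,5}
  0: tau→5  [1 exit(s)]
  5: a→5  [1 exit(s)]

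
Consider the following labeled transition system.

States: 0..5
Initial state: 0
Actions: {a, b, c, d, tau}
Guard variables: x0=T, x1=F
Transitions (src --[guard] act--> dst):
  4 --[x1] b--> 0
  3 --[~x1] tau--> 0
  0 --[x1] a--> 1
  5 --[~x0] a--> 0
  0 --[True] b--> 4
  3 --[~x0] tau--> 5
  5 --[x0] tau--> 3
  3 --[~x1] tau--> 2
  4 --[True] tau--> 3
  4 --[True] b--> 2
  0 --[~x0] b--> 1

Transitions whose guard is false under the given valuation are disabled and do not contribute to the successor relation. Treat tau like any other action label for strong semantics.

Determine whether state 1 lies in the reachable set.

Guard filter leaves 6 enabled edge(s).
Layer 0: {0}
Layer 1: {4}  now seen {0,4}
Layer 2: {2,3}  now seen {0,2,3,4}
Reach set: {0,2,3,4}

Answer: UNREACHABLE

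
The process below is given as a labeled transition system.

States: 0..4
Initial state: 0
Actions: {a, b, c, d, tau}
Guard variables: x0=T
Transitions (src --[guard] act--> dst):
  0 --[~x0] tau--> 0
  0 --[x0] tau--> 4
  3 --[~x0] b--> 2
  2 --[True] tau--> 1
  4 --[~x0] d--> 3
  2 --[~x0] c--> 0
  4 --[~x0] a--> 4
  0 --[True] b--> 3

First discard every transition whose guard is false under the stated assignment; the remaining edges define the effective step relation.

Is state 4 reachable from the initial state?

Answer: REACHABLE

Working:
Guard filter leaves 3 enabled edge(s).
L0 = {0}
L1 = {3,4}  now seen {0,3,4}
Reachable = {0,3,4}
witness 4: tau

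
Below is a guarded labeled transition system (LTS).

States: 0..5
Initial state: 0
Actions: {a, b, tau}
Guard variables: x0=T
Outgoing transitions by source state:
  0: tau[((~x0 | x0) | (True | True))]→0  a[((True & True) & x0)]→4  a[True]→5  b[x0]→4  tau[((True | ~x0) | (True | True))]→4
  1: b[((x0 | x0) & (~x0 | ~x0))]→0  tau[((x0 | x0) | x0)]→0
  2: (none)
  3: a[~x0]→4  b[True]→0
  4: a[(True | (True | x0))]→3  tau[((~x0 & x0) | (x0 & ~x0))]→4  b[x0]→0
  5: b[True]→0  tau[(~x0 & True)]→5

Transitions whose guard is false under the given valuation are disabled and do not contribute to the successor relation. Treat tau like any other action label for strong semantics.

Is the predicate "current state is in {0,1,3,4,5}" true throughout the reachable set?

Inv-set: {0,1,3,4,5}
Reach set: {0,3,4,5}
  0: ✓
  3: ✓
  4: ✓
  5: ✓

Answer: INVARIANT HOLDS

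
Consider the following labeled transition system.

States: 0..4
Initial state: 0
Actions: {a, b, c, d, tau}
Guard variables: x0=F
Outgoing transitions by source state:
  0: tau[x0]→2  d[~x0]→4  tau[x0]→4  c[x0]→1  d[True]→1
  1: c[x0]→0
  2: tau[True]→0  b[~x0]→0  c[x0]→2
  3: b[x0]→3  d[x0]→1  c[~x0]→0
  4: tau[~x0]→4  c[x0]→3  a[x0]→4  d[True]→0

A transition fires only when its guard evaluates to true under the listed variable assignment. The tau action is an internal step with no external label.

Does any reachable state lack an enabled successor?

R = {0,1,4}
  0: d→1  d→4  [2 out]
  1: ∅  [STUCK]
  4: d→0  tau→4  [2 out]
trace reaching 1: d

Answer: DEADLOCK at state 1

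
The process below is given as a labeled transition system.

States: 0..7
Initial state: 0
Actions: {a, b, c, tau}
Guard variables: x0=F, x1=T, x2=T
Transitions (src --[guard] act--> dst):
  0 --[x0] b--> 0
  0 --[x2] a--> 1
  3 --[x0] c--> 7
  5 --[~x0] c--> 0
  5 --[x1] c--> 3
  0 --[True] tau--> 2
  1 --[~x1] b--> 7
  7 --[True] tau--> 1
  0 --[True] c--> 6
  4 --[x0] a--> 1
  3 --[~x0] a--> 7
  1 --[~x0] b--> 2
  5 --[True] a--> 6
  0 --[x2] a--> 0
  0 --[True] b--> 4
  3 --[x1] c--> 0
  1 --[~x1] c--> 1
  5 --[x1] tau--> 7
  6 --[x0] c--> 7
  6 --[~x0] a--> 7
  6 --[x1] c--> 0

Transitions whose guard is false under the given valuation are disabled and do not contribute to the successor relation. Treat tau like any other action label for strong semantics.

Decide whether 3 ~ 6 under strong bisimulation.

Answer: BISIMILAR

Working:
Refine partition for ~:
  P[0] = {{0,1,2,3,4,5,6,7}}
  P[1] = {{0},{1},{2,4},{3,6},{5},{7}}
6 equivalence class(es) (converged in 2)
3∈{3,6}, 6∈{3,6}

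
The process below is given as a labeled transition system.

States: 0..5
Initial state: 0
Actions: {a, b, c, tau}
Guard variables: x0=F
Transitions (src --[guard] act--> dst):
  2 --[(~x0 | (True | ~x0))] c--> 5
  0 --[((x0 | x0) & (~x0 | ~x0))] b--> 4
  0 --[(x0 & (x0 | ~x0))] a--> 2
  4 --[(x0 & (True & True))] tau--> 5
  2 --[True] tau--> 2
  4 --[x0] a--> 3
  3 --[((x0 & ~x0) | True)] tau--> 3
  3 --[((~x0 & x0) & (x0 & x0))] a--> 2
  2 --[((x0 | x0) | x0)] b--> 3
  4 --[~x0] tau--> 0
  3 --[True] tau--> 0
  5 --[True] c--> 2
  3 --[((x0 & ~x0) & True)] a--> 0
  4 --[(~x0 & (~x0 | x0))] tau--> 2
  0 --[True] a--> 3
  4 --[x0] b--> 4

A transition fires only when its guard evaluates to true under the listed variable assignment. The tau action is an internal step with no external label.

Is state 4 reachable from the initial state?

Guard filter leaves 8 enabled edge(s).
Layer 0: {0}
Layer 1: {3}  cumulative {0,3}
Reachable = {0,3}

Answer: UNREACHABLE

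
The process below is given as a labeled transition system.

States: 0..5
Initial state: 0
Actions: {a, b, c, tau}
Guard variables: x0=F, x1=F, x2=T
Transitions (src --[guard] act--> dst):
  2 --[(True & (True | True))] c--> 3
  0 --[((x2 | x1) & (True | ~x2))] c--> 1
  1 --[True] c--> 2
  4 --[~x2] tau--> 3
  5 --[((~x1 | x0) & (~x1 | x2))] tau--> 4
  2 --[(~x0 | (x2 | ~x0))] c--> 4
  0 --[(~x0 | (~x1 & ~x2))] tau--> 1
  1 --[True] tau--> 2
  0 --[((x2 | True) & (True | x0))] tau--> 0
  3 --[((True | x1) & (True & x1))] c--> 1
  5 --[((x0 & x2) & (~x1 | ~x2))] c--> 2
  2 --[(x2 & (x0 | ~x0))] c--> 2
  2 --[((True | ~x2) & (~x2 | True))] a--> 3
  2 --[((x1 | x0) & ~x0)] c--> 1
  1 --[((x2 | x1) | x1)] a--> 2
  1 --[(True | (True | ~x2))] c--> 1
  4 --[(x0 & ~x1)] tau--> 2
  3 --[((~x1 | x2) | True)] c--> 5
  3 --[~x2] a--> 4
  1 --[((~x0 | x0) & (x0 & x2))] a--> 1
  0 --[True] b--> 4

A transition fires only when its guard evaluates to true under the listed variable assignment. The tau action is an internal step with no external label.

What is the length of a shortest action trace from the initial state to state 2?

Answer: 2

Analysis:
Layered search for 2:
  depth 0: {0}
  depth 1: {1,4}
  depth 2: {2}
2 enters at depth 2; path c·a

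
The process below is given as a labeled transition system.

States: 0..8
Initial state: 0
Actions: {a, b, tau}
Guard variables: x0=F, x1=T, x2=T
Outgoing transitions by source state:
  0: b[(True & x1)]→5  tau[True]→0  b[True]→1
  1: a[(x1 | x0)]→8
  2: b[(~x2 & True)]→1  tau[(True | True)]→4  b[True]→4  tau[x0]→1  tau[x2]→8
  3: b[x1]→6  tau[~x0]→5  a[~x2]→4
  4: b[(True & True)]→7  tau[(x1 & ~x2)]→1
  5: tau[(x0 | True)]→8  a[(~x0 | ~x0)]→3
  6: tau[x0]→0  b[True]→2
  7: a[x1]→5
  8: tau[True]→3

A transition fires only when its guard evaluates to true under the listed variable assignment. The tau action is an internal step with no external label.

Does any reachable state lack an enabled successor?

Answer: DEADLOCK-FREE

Trace:
R = {0,1,2,3,4,5,6,7,8}
  0: b→1  b→5  tau→0  [deg 3]
  1: a→8  [deg 1]
  2: b→4  tau→4  tau→8  [deg 3]
  3: b→6  tau→5  [deg 2]
  4: b→7  [deg 1]
  5: a→3  tau→8  [deg 2]
  6: b→2  [deg 1]
  7: a→5  [deg 1]
  8: tau→3  [deg 1]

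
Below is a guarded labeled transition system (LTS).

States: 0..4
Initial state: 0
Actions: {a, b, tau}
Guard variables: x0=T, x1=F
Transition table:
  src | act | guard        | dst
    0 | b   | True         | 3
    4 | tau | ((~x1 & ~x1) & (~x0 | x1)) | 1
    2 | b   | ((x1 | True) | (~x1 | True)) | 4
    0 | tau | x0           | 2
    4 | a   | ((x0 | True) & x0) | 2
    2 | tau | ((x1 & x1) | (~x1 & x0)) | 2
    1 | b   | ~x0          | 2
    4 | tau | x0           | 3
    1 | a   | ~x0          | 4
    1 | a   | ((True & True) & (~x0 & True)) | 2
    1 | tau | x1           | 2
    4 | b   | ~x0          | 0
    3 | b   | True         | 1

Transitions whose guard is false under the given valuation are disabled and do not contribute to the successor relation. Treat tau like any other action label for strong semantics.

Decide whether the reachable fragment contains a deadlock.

Answer: DEADLOCK at state 1

Analysis:
Reachable = {0,1,2,3,4}
  0: b→3  tau→2  [2 out]
  1: ∅  [no exit]
  2: b→4  tau→2  [2 out]
  3: b→1  [1 out]
  4: a→2  tau→3  [2 out]
witness 1: b·b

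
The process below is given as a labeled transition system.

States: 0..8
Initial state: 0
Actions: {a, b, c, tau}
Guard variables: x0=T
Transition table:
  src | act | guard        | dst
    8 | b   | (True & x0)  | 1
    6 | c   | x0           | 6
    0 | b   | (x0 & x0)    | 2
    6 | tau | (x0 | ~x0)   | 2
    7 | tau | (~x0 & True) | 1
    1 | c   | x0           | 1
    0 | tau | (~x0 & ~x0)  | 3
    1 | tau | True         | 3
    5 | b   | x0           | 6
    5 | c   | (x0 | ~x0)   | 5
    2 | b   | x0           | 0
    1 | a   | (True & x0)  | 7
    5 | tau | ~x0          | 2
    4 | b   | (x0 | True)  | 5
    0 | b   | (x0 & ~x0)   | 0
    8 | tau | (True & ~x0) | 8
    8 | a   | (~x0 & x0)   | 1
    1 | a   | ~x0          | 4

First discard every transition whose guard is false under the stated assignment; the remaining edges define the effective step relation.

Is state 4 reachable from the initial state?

Guard filter leaves 11 enabled edge(s).
L0 = {0}
L1 = {2}  total {0,2}
Reach set: {0,2}

Answer: UNREACHABLE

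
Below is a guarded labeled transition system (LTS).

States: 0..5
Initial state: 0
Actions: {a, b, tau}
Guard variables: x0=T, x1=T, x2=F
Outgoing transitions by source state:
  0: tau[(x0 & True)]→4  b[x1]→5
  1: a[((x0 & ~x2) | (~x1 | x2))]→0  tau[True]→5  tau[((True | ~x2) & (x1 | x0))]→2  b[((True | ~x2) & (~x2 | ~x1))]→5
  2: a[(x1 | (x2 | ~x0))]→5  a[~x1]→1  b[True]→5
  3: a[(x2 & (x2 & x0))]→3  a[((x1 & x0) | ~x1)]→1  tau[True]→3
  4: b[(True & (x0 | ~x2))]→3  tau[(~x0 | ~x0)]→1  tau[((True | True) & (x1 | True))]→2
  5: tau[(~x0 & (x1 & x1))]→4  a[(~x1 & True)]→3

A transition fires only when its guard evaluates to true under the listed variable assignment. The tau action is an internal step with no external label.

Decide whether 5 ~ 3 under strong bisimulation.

Compute ~ classes (split until stable):
  π0 = {{0,1,2,3,4,5}}
  π1 = {{0,4},{1},{2},{3},{5}}
  π2 = {{0},{1},{2},{3},{4},{5}}
stable after 3 split(s): 6 block(s)
5∈{5}, 3∈{3}

Answer: NOT BISIMILAR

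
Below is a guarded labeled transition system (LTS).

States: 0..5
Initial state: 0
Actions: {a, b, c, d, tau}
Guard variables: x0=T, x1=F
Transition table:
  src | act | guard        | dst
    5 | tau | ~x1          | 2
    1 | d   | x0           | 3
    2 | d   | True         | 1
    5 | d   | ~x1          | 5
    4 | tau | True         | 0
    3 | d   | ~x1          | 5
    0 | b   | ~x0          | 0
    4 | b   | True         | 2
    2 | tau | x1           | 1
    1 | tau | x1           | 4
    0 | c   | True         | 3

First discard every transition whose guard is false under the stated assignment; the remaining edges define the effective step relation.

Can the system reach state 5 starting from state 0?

Answer: REACHABLE

Trace:
After dropping false guards: 8 live edges.
Layer 0: {0}
Layer 1: {3}  now seen {0,3}
Layer 2: {5}  now seen {0,3,5}
Layer 3: {2}  now seen {0,2,3,5}
Layer 4: {1}  now seen {0,1,2,3,5}
Reach set: {0,1,2,3,5}
trace reaching 5: c·d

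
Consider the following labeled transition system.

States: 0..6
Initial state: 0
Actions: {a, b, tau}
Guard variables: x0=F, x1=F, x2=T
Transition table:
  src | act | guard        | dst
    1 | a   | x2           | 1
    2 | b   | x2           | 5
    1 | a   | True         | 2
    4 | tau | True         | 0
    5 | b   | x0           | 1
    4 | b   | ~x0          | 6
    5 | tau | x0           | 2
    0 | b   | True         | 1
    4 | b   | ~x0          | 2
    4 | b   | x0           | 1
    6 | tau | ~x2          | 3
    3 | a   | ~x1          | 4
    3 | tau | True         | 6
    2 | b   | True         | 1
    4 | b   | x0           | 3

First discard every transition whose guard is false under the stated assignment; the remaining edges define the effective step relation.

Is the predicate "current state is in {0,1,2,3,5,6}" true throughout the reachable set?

Safe = {0,1,2,3,5,6}
Reachable = {0,1,2,5}
  0: safe
  1: safe
  2: safe
  5: safe

Answer: INVARIANT HOLDS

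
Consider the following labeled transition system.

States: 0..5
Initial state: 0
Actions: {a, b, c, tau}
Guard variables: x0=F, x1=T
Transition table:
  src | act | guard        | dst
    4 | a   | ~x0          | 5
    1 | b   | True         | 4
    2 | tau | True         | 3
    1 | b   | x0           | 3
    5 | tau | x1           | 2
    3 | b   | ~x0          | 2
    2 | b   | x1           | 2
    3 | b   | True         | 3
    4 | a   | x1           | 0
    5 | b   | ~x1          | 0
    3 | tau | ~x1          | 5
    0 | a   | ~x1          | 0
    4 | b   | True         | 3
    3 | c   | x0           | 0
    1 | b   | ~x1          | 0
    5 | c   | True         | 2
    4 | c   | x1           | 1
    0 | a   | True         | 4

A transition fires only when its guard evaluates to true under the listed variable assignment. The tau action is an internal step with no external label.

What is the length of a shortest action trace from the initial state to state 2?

Layered search for 2:
  L0 = {0}
  L1 = {4}
  L2 = {1,3,5}
  L3 = {2}
depth(2)=3, e.g. a·a·c

Answer: 3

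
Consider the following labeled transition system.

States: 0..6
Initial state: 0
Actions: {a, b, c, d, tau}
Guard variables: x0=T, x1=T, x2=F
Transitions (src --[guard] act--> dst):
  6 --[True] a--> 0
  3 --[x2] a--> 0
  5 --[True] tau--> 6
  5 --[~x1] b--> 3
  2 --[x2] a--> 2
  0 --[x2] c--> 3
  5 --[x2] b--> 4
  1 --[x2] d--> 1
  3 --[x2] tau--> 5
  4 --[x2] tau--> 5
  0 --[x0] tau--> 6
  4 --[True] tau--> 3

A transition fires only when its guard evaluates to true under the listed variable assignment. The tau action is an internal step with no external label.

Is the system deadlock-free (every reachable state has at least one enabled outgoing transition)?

Answer: DEADLOCK-FREE

Working:
Reach set: {0,6}
  0: tau→6  [deg 1]
  6: a→0  [deg 1]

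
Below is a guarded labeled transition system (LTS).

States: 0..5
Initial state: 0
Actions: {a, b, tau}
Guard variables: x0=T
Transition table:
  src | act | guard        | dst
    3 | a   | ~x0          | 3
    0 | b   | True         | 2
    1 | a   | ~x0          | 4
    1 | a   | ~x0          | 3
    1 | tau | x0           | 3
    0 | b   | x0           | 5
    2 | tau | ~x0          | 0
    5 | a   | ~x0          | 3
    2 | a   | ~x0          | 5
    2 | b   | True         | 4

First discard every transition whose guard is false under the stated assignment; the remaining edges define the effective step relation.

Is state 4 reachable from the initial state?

After dropping false guards: 4 live edges.
Layer 0: {0}
Layer 1: {2,5}  total {0,2,5}
Layer 2: {4}  total {0,2,4,5}
R = {0,2,4,5}
Path to 4: b·b

Answer: REACHABLE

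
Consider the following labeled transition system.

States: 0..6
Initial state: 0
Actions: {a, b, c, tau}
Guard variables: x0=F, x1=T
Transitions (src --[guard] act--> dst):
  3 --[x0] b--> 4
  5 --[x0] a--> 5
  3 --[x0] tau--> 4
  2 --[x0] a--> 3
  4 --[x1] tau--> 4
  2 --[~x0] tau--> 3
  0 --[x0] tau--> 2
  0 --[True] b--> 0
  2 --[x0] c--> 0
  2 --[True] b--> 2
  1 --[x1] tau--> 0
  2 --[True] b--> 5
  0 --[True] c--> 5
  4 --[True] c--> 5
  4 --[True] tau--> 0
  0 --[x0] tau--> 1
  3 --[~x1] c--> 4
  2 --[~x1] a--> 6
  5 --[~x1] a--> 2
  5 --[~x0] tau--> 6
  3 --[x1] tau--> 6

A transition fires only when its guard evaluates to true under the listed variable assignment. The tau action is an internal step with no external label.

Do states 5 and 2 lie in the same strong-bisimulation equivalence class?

Compute ~ classes (split until stable):
  round 0: {{0,1,2,3,4,5,6}}
  round 1: {{0},{1,3,5},{2},{4},{6}}
  round 2: {{0},{1},{2},{3,5},{4},{6}}
stable after 3 split(s): 6 block(s)
[5]={3,5}  [2]={2}

Answer: NOT BISIMILAR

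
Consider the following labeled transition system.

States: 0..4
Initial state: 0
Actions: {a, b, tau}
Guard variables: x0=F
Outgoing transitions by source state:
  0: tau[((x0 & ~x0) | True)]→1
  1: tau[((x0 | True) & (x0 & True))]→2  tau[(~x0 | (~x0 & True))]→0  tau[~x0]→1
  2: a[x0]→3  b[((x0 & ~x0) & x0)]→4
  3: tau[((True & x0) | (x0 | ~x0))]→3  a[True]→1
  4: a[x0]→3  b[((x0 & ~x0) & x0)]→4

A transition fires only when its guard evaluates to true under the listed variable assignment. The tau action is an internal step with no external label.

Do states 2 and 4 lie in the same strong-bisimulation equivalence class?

Answer: BISIMILAR

Trace:
Bisimulation quotient by refinement:
  π0 = {{0,1,2,3,4}}
  π1 = {{0,1},{2,4},{3}}
stable after 2 split(s): 3 block(s)
2∈{2,4}, 4∈{2,4}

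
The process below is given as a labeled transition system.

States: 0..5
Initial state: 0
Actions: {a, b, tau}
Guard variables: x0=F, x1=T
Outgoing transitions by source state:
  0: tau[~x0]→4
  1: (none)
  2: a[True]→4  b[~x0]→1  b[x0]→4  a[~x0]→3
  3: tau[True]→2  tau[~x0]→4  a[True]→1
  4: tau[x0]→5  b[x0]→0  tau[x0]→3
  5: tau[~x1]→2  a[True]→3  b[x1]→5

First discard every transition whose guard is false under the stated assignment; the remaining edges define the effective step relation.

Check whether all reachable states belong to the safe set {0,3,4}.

Allowed set {0,3,4}
Reach set: {0,4}
  0: safe
  4: safe

Answer: INVARIANT HOLDS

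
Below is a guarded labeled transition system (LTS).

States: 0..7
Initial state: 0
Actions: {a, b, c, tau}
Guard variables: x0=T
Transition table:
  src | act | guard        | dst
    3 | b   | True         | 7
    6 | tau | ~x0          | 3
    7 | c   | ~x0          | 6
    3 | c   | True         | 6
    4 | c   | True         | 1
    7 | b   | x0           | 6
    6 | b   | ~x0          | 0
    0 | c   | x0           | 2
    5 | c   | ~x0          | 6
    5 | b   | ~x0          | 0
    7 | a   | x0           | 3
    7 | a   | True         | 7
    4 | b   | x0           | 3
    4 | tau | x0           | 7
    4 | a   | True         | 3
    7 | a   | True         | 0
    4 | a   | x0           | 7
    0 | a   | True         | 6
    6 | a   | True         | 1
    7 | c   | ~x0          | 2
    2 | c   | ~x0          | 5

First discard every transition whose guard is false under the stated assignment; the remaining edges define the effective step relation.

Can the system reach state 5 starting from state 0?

After dropping false guards: 14 live edges.
L0 = {0}
L1 = {2,6}  cumulative {0,2,6}
L2 = {1}  cumulative {0,1,2,6}
Reachable = {0,1,2,6}

Answer: UNREACHABLE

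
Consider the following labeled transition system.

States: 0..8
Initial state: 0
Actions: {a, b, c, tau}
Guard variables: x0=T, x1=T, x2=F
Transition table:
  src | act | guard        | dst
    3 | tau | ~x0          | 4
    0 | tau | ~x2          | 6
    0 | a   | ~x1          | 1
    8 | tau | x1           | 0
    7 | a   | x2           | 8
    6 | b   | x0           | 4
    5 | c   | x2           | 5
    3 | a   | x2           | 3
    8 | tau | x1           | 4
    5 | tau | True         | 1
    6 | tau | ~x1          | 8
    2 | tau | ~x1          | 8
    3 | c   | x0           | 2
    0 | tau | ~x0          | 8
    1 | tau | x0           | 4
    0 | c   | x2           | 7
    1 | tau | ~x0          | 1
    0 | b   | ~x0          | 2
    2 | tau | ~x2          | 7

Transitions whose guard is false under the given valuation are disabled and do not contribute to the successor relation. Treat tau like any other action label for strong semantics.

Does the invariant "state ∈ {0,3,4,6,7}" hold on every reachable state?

Answer: INVARIANT HOLDS

Trace:
Allowed set {0,3,4,6,7}
R = {0,4,6}
  0: ok
  4: ok
  6: ok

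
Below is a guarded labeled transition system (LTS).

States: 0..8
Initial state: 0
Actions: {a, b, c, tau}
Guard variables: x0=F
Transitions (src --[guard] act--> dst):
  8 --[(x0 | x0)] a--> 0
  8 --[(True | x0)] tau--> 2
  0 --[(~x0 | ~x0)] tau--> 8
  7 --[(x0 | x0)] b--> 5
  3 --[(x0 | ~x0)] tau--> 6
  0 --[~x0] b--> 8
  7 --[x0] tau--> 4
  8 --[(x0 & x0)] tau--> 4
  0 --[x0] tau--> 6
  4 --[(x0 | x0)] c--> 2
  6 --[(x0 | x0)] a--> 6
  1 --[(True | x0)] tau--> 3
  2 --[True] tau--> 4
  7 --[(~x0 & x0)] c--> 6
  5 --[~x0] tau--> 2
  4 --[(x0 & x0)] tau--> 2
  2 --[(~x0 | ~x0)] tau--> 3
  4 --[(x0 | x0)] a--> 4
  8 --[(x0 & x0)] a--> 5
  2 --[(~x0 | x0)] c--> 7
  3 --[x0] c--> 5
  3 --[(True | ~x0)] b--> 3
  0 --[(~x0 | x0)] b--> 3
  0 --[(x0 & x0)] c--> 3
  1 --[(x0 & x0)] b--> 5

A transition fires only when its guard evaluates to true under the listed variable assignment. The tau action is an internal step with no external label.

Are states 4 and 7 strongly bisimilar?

Refine partition for ~:
  P[0] = {{0,1,2,3,4,5,6,7,8}}
  P[1] = {{0,3},{1,5,8},{2},{4,6,7}}
  P[2] = {{0},{1},{2},{3},{4,6,7},{5,8}}
6 equivalence class(es) (converged in 3)
4∈{4,6,7}, 7∈{4,6,7}

Answer: BISIMILAR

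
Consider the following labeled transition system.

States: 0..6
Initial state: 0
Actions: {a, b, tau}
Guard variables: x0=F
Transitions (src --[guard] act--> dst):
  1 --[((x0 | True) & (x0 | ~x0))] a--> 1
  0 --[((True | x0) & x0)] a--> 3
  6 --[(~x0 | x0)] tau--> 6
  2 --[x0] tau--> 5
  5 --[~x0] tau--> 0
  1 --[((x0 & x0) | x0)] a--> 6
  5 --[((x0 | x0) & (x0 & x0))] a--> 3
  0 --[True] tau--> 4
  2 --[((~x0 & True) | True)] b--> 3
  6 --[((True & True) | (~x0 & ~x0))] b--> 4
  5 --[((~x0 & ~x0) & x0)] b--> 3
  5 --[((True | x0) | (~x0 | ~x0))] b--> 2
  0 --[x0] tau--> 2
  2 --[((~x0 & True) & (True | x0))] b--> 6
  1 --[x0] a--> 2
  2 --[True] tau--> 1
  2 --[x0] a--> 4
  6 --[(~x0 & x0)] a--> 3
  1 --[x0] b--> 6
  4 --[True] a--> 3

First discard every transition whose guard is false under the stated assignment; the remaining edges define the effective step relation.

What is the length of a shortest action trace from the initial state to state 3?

BFS to 3:
  Layer 0: {0}
  Layer 1: {4}
  Layer 2: {3}
first hit 3 at d=2 via tau·a

Answer: 2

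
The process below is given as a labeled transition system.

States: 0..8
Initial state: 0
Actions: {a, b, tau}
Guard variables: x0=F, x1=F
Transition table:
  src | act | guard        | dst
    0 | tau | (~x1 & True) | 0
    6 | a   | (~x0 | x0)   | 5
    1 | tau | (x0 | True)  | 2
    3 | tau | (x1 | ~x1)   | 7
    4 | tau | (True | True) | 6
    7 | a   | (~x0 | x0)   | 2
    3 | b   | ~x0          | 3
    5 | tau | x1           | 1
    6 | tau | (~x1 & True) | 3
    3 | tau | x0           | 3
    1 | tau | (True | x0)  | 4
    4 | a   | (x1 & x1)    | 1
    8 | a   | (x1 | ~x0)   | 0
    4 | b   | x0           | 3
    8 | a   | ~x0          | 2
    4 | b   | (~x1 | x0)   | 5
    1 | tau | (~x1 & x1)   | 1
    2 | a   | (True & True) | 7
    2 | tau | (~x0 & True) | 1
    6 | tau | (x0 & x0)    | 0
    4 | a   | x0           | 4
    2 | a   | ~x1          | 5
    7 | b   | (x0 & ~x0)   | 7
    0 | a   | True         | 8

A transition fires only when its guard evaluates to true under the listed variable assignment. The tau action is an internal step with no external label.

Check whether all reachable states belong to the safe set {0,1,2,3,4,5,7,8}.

Answer: INVARIANT VIOLATED at state 6

Working:
Inv-set: {0,1,2,3,4,5,7,8}
Reachable = {0,1,2,3,4,5,6,7,8}
  0: ✓
  1: ✓
  2: ✓
  3: ✓
  4: ✓
  5: ✓
  6: outside
  7: ✓
  8: ✓
reach 6 via a·a·tau·tau·tau — violates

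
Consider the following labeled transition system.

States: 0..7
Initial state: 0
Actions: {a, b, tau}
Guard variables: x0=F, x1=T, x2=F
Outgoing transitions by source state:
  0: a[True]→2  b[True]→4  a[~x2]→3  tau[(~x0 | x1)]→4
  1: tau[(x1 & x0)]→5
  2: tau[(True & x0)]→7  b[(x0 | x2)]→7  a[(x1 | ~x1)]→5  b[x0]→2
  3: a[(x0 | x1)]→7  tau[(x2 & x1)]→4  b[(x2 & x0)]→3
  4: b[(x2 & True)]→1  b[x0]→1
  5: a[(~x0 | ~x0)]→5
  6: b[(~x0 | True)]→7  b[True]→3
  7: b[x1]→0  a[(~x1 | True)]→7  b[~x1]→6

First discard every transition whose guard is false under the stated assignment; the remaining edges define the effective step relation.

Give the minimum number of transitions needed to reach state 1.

Answer: UNREACHABLE

Working:
BFS to 1:
  depth 0: {0}
  depth 1: {2,3,4}
  depth 2: {5,7}
1 never appears.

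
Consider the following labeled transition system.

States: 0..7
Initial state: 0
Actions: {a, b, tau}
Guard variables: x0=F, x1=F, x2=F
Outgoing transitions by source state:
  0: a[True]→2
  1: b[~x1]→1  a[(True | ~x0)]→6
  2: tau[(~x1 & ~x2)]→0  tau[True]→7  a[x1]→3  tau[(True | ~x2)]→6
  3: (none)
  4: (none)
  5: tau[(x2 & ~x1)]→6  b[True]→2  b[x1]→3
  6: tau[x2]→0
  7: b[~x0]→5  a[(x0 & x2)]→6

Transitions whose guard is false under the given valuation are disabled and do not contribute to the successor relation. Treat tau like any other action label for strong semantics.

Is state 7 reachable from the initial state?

8 transition(s) survive guard evaluation.
Layer 0: {0}
Layer 1: {2}  total {0,2}
Layer 2: {6,7}  total {0,2,6,7}
Layer 3: {5}  total {0,2,5,6,7}
Reach set: {0,2,5,6,7}
trace reaching 7: a·tau

Answer: REACHABLE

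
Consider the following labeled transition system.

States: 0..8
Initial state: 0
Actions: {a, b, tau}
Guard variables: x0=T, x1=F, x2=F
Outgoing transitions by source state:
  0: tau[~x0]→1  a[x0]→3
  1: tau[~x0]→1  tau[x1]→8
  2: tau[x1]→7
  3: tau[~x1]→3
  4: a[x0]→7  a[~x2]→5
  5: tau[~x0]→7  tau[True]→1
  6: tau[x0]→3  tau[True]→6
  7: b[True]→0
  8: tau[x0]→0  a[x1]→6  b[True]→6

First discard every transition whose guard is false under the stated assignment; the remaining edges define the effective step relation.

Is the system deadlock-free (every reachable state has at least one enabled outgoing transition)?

Answer: DEADLOCK-FREE

Analysis:
R = {0,3}
  0: a→3  [deg 1]
  3: tau→3  [deg 1]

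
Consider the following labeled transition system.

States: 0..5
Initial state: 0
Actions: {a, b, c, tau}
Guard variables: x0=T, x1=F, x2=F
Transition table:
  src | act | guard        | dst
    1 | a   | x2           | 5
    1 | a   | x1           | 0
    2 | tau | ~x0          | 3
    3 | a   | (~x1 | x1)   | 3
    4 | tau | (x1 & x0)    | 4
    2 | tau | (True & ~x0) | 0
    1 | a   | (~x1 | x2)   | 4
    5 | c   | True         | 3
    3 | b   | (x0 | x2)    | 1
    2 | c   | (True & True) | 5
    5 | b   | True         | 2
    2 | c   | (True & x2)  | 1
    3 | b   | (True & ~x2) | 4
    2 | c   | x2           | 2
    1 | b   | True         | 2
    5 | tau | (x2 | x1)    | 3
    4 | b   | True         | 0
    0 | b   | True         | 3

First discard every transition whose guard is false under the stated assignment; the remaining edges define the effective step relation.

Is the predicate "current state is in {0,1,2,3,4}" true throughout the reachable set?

Safe = {0,1,2,3,4}
R = {0,1,2,3,4,5}
  0: safe
  1: safe
  2: safe
  3: safe
  4: safe
  5: ✗ unsafe
counterexample path to 5: b·b·b·c

Answer: INVARIANT VIOLATED at state 5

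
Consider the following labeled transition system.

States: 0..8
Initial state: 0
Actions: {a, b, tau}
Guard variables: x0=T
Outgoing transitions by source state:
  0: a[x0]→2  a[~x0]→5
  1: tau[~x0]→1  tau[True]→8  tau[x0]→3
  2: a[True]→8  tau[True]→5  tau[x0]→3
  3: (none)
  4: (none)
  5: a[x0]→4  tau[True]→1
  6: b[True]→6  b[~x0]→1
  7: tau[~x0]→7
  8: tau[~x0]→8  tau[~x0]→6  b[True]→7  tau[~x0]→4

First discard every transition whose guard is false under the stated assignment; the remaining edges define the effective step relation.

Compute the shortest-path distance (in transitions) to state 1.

Layered search for 1:
  L0 = {0}
  L1 = {2}
  L2 = {3,5,8}
  L3 = {1,4,7}
first hit 1 at d=3 via a·tau·tau

Answer: 3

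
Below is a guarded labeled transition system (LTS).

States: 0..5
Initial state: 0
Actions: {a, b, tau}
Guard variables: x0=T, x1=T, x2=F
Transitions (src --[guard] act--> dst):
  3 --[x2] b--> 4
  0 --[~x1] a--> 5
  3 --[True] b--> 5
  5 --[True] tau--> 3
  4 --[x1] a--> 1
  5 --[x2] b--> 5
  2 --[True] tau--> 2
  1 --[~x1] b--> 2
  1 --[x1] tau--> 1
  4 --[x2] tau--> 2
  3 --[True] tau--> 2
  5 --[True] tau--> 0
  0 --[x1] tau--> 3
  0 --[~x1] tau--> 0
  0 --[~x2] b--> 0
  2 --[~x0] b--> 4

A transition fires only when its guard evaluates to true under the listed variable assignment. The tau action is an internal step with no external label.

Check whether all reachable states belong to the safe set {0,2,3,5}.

Answer: INVARIANT HOLDS

Trace:
Allowed set {0,2,3,5}
Reachable = {0,2,3,5}
  0: safe
  2: safe
  3: safe
  5: safe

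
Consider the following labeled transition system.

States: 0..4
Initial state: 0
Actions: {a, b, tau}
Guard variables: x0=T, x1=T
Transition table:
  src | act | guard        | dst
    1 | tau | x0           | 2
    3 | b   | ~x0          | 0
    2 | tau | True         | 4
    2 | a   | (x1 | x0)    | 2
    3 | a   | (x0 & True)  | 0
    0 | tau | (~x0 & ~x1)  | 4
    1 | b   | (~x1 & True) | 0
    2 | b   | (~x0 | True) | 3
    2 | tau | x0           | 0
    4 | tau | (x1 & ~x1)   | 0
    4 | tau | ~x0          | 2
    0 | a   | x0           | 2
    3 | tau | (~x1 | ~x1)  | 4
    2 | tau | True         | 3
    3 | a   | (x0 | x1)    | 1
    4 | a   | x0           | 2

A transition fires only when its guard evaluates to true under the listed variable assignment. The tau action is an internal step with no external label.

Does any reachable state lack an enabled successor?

Answer: DEADLOCK-FREE

Trace:
Reach set: {0,1,2,3,4}
  0: a→2  [1 out]
  1: tau→2  [1 out]
  2: a→2  b→3  tau→0  tau→3  tau→4  [5 out]
  3: a→0  a→1  [2 out]
  4: a→2  [1 out]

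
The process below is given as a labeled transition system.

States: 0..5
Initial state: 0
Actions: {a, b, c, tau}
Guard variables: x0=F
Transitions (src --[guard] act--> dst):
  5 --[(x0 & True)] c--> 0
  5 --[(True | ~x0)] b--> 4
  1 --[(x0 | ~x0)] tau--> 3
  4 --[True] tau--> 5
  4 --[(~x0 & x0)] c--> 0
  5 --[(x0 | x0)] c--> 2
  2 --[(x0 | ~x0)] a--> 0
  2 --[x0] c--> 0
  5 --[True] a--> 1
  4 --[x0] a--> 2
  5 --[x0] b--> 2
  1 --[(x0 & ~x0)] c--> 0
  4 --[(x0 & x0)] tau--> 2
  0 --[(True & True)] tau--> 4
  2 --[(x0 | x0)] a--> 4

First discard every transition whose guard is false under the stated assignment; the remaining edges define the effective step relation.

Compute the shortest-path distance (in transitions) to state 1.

Answer: 3

Working:
BFS to 1:
  depth 0: {0}
  depth 1: {4}
  depth 2: {5}
  depth 3: {1}
1 enters at depth 3; path tau·tau·a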